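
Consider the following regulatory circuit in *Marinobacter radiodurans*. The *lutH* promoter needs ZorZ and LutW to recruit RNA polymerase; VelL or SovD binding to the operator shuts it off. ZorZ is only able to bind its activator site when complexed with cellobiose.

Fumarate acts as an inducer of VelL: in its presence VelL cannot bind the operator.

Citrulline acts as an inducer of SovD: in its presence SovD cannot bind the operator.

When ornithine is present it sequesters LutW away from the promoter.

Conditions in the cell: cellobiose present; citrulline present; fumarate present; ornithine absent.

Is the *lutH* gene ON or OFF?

Fumarate is present, so VelL is inactive.
Cellobiose is present, so ZorZ is active.
Ornithine is absent, so LutW is active.
Citrulline is present, so SovD is inactive.
No repressor is bound and ZorZ and LutW are active, so *lutH* is transcribed.

ON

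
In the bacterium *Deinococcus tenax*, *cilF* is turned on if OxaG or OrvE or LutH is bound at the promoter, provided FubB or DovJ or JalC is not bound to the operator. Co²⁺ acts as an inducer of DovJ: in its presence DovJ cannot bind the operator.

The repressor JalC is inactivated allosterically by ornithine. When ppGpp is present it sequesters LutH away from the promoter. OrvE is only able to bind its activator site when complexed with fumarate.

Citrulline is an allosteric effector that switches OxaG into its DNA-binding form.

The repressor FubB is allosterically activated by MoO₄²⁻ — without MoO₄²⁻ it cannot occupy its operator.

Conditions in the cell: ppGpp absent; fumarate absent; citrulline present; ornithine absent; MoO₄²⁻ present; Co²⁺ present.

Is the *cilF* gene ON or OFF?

MoO₄²⁻ is present, so FubB is active.
Co²⁺ is present, so DovJ is inactive.
Citrulline is present, so OxaG is active.
Fumarate is absent, so OrvE is inactive.
Ornithine is absent, so JalC is active.
ppGpp is absent, so LutH is active.
With repressor FubB bound, *cilF* is not transcribed.

OFF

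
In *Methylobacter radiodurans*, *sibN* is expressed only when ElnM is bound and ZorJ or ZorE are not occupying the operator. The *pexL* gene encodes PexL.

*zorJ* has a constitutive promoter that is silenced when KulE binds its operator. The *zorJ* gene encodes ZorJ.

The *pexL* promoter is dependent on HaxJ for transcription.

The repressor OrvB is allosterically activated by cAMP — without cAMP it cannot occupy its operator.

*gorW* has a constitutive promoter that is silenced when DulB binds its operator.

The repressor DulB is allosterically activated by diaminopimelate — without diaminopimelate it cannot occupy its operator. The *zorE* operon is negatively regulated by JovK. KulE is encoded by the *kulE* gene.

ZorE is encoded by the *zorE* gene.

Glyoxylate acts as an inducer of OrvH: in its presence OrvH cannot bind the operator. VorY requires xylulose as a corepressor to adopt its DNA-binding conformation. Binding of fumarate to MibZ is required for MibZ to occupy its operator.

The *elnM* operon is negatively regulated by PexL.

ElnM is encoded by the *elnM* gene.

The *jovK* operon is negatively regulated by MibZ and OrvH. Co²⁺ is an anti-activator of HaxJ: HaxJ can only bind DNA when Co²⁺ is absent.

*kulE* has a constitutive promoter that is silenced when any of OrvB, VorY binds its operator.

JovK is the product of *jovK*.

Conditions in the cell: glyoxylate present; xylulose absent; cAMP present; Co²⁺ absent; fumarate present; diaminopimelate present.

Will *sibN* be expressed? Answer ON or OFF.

OFF

cAMP is present, so OrvB is active.
Xylulose is absent, so VorY is inactive.
With repressor OrvB bound, *kulE* is not transcribed.
So KulE is not produced.
With no repressor bound, *zorJ* is transcribed.
So ZorJ is produced and active.
Co²⁺ is absent, so HaxJ is active.
No repressor is bound and HaxJ is active, so *pexL* is transcribed.
So PexL is produced and active.
With repressor PexL bound, *elnM* is not transcribed.
So ElnM is not produced.
Fumarate is present, so MibZ is active.
Glyoxylate is present, so OrvH is inactive.
With repressor MibZ bound, *jovK* is not transcribed.
So JovK is not produced.
With no repressor bound, *zorE* is transcribed.
So ZorE is produced and active.
With repressor ZorJ bound, *sibN* is not transcribed.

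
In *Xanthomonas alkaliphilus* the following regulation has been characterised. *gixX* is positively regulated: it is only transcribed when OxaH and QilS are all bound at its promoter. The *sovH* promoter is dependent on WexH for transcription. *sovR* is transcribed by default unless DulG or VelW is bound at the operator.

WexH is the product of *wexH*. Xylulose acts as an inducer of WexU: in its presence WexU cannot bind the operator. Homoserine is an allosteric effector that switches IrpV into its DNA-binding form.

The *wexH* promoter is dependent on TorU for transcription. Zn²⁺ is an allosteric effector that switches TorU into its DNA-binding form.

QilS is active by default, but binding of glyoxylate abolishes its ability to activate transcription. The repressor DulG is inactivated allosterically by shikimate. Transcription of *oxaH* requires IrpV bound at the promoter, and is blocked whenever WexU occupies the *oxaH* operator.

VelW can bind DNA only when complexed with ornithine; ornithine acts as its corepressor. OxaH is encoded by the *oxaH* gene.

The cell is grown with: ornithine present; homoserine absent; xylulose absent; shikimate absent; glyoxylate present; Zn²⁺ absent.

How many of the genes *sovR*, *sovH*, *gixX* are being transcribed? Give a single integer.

Shikimate is absent, so DulG is active.
Ornithine is present, so VelW is active.
With repressor DulG bound, *sovR* is not transcribed.
→ *sovR* is OFF.
Zn²⁺ is absent, so TorU is inactive.
Required activator TorU is absent, so *wexH* is not transcribed.
So WexH is not produced.
Required activator WexH is absent, so *sovH* is not transcribed.
→ *sovH* is OFF.
Xylulose is absent, so WexU is active.
Homoserine is absent, so IrpV is inactive.
With repressor WexU bound, *oxaH* is not transcribed.
So OxaH is not produced.
Glyoxylate is present, so QilS is inactive.
Required activator OxaH is absent, so *gixX* is not transcribed.
→ *gixX* is OFF.
0 of the 3 genes are transcribed.

0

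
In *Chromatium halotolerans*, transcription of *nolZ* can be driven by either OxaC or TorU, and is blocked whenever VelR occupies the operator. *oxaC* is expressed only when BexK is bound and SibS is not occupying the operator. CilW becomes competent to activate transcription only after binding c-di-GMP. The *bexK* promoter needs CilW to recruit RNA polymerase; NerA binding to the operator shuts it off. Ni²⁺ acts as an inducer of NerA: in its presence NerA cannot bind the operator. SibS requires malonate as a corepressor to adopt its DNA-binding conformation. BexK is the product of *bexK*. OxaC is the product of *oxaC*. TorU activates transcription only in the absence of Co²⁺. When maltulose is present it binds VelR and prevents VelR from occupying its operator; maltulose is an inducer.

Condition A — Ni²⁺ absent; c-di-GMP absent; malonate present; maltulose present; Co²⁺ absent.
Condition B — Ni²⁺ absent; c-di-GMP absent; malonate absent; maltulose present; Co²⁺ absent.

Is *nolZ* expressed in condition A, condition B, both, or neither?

Condition A:
Ni²⁺ is absent, so NerA is active.
c-di-GMP is absent, so CilW is inactive.
With repressor NerA bound, *bexK* is not transcribed.
So BexK is not produced.
Malonate is present, so SibS is active.
With repressor SibS bound, *oxaC* is not transcribed.
So OxaC is not produced.
Maltulose is present, so VelR is inactive.
Co²⁺ is absent, so TorU is active.
Activator TorU is present, so *nolZ* is transcribed.
→ *nolZ* is ON in A.
Condition B:
Ni²⁺ is absent, so NerA is active.
c-di-GMP is absent, so CilW is inactive.
With repressor NerA bound, *bexK* is not transcribed.
So BexK is not produced.
Malonate is absent, so SibS is inactive.
Required activator BexK is absent, so *oxaC* is not transcribed.
So OxaC is not produced.
Maltulose is present, so VelR is inactive.
Co²⁺ is absent, so TorU is active.
Activator TorU is present, so *nolZ* is transcribed.
→ *nolZ* is ON in B.

both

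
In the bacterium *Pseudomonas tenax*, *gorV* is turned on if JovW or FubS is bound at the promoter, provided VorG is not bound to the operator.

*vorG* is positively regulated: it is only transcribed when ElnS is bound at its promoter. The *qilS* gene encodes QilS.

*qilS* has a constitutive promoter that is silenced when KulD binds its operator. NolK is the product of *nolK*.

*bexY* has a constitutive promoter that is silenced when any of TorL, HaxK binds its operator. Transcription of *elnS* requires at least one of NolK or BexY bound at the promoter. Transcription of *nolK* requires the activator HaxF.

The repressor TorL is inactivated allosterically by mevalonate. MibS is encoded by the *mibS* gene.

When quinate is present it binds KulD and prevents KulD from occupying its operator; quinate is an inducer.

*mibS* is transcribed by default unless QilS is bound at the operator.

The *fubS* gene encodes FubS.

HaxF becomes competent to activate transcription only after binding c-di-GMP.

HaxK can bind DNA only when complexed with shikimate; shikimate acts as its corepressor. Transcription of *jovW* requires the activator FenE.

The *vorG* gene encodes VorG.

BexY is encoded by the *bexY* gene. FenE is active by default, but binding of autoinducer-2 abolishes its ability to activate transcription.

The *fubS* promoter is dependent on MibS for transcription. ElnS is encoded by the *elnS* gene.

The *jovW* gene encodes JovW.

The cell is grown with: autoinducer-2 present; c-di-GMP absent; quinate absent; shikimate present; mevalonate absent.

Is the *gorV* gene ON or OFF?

Autoinducer-2 is present, so FenE is inactive.
Required activator FenE is absent, so *jovW* is not transcribed.
So JovW is not produced.
Quinate is absent, so KulD is active.
With repressor KulD bound, *qilS* is not transcribed.
So QilS is not produced.
With no repressor bound, *mibS* is transcribed.
So MibS is produced and active.
No repressor is bound and MibS is active, so *fubS* is transcribed.
So FubS is produced and active.
c-di-GMP is absent, so HaxF is inactive.
Required activator HaxF is absent, so *nolK* is not transcribed.
So NolK is not produced.
Mevalonate is absent, so TorL is active.
Shikimate is present, so HaxK is active.
With repressor TorL bound, *bexY* is not transcribed.
So BexY is not produced.
No activator is available at the *elnS* promoter, so *elnS* is not transcribed.
So ElnS is not produced.
Required activator ElnS is absent, so *vorG* is not transcribed.
So VorG is not produced.
Activator FubS is present, so *gorV* is transcribed.

ON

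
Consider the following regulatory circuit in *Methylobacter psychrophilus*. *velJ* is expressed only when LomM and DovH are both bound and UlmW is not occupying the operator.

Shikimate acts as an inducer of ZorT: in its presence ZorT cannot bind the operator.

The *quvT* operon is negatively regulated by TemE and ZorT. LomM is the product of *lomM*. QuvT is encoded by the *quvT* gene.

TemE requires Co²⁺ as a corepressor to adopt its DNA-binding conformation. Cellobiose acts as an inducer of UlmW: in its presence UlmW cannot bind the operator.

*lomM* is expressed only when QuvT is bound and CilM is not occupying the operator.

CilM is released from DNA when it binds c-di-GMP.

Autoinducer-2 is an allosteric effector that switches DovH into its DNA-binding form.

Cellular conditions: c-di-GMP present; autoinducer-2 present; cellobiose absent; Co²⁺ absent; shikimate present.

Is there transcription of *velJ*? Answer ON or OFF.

Cellobiose is absent, so UlmW is active.
Co²⁺ is absent, so TemE is inactive.
Shikimate is present, so ZorT is inactive.
With no repressor bound, *quvT* is transcribed.
So QuvT is produced and active.
c-di-GMP is present, so CilM is inactive.
No repressor is bound and QuvT is active, so *lomM* is transcribed.
So LomM is produced and active.
Autoinducer-2 is present, so DovH is active.
With repressor UlmW bound, *velJ* is not transcribed.

OFF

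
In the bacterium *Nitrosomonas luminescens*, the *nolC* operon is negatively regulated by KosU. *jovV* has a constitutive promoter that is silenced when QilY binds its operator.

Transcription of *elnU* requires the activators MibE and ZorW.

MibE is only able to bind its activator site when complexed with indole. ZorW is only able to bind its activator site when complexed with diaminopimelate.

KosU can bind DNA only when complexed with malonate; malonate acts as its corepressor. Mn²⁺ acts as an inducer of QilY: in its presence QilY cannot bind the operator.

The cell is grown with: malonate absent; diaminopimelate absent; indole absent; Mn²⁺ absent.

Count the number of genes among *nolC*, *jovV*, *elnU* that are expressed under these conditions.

1

Malonate is absent, so KosU is inactive.
With no repressor bound, *nolC* is transcribed.
→ *nolC* is ON.
Mn²⁺ is absent, so QilY is active.
With repressor QilY bound, *jovV* is not transcribed.
→ *jovV* is OFF.
Indole is absent, so MibE is inactive.
Diaminopimelate is absent, so ZorW is inactive.
Required activator MibE is absent, so *elnU* is not transcribed.
→ *elnU* is OFF.
1 of the 3 genes is transcribed.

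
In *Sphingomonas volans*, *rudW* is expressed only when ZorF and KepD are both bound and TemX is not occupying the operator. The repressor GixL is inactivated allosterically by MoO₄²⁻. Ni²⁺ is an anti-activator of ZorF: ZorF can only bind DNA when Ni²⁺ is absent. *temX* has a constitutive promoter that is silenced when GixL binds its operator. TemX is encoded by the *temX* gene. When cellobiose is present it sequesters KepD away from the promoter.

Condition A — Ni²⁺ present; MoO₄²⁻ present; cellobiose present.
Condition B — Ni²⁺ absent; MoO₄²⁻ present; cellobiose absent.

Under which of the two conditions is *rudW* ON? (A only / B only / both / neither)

Condition A:
Ni²⁺ is present, so ZorF is inactive.
MoO₄²⁻ is present, so GixL is inactive.
With no repressor bound, *temX* is transcribed.
So TemX is produced and active.
Cellobiose is present, so KepD is inactive.
With repressor TemX bound, *rudW* is not transcribed.
→ *rudW* is OFF in A.
Condition B:
Ni²⁺ is absent, so ZorF is active.
MoO₄²⁻ is present, so GixL is inactive.
With no repressor bound, *temX* is transcribed.
So TemX is produced and active.
Cellobiose is absent, so KepD is active.
With repressor TemX bound, *rudW* is not transcribed.
→ *rudW* is OFF in B.

neither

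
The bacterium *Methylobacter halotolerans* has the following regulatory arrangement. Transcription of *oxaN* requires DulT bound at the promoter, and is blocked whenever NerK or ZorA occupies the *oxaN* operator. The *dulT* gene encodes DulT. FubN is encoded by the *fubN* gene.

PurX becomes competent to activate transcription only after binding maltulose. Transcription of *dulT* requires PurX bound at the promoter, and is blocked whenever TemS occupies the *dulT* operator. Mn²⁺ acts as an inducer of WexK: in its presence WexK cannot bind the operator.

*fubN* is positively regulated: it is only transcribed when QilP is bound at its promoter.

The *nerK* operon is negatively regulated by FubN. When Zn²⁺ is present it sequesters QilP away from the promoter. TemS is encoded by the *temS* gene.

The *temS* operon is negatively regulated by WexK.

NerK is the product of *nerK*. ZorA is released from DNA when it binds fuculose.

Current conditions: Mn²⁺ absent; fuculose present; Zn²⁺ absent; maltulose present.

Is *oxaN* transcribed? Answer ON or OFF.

Mn²⁺ is absent, so WexK is active.
With repressor WexK bound, *temS* is not transcribed.
So TemS is not produced.
Maltulose is present, so PurX is active.
No repressor is bound and PurX is active, so *dulT* is transcribed.
So DulT is produced and active.
Zn²⁺ is absent, so QilP is active.
No repressor is bound and QilP is active, so *fubN* is transcribed.
So FubN is produced and active.
With repressor FubN bound, *nerK* is not transcribed.
So NerK is not produced.
Fuculose is present, so ZorA is inactive.
No repressor is bound and DulT is active, so *oxaN* is transcribed.

ON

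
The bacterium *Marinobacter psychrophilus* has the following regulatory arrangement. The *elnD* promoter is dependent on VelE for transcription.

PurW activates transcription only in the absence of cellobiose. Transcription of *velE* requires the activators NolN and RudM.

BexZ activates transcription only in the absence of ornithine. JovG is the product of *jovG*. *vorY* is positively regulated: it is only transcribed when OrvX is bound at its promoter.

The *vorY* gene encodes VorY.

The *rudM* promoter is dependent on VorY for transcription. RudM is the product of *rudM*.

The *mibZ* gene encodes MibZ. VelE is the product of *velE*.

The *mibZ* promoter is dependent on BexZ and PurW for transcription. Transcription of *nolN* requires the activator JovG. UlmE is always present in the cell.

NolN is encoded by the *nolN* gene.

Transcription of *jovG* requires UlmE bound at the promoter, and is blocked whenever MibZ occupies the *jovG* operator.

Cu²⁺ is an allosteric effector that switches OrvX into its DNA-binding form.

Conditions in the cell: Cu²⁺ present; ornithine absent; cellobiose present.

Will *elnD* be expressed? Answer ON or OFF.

ON

Ornithine is absent, so BexZ is active.
Cellobiose is present, so PurW is inactive.
Required activator PurW is absent, so *mibZ* is not transcribed.
So MibZ is not produced.
UlmE is produced constitutively and is active.
No repressor is bound and UlmE is active, so *jovG* is transcribed.
So JovG is produced and active.
No repressor is bound and JovG is active, so *nolN* is transcribed.
So NolN is produced and active.
Cu²⁺ is present, so OrvX is active.
No repressor is bound and OrvX is active, so *vorY* is transcribed.
So VorY is produced and active.
No repressor is bound and VorY is active, so *rudM* is transcribed.
So RudM is produced and active.
No repressor is bound and NolN and RudM are active, so *velE* is transcribed.
So VelE is produced and active.
No repressor is bound and VelE is active, so *elnD* is transcribed.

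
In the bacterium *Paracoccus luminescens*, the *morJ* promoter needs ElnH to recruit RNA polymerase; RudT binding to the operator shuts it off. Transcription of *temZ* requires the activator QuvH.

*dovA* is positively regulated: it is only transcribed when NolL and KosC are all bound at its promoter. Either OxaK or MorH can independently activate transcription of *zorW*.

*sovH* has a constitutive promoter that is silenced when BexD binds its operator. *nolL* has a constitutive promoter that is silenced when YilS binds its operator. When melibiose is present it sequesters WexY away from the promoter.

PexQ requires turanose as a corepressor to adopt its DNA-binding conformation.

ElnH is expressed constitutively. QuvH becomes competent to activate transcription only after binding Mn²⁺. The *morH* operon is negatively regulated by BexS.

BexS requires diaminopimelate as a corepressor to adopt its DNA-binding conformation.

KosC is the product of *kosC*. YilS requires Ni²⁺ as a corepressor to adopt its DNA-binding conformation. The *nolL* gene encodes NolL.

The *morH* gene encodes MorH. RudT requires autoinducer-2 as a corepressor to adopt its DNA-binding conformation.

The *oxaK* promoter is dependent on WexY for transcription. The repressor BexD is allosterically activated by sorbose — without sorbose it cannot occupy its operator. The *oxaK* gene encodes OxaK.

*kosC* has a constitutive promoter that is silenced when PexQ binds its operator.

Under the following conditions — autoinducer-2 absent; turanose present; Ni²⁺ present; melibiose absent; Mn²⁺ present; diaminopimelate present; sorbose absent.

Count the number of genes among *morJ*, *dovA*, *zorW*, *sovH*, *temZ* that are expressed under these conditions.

ElnH is produced constitutively and is active.
Autoinducer-2 is absent, so RudT is inactive.
No repressor is bound and ElnH is active, so *morJ* is transcribed.
→ *morJ* is ON.
Ni²⁺ is present, so YilS is active.
With repressor YilS bound, *nolL* is not transcribed.
So NolL is not produced.
Turanose is present, so PexQ is active.
With repressor PexQ bound, *kosC* is not transcribed.
So KosC is not produced.
Required activator NolL is absent, so *dovA* is not transcribed.
→ *dovA* is OFF.
Melibiose is absent, so WexY is active.
No repressor is bound and WexY is active, so *oxaK* is transcribed.
So OxaK is produced and active.
Diaminopimelate is present, so BexS is active.
With repressor BexS bound, *morH* is not transcribed.
So MorH is not produced.
Activator OxaK is present, so *zorW* is transcribed.
→ *zorW* is ON.
Sorbose is absent, so BexD is inactive.
With no repressor bound, *sovH* is transcribed.
→ *sovH* is ON.
Mn²⁺ is present, so QuvH is active.
No repressor is bound and QuvH is active, so *temZ* is transcribed.
→ *temZ* is ON.
4 of the 5 genes are transcribed.

4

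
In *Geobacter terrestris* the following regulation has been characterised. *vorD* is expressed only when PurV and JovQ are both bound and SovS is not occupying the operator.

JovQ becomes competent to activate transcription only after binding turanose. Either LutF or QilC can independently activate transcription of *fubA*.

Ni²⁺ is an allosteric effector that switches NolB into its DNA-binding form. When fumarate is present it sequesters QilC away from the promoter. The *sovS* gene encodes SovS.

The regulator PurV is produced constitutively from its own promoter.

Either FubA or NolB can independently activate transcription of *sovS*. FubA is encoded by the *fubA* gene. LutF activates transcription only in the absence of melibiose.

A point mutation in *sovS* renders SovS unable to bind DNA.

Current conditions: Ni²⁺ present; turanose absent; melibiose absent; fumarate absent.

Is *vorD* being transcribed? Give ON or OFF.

SovS is non-functional in this strain, so it has no effect.
PurV is produced constitutively and is active.
Turanose is absent, so JovQ is inactive.
Required activator JovQ is absent, so *vorD* is not transcribed.

OFF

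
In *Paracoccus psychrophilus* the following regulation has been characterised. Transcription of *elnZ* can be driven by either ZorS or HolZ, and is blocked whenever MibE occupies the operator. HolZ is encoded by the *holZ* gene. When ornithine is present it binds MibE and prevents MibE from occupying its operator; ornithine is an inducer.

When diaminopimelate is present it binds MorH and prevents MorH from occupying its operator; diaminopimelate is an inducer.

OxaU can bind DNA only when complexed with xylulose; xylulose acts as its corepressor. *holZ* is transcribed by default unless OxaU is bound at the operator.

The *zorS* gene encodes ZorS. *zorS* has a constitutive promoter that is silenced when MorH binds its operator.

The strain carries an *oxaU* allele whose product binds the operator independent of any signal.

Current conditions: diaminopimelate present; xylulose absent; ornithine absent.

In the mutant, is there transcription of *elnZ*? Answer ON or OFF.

Diaminopimelate is present, so MorH is inactive.
With no repressor bound, *zorS* is transcribed.
So ZorS is produced and active.
OxaU is constitutively active in this strain.
With repressor OxaU bound, *holZ* is not transcribed.
So HolZ is not produced.
Ornithine is absent, so MibE is active.
With repressor MibE bound, *elnZ* is not transcribed.

OFF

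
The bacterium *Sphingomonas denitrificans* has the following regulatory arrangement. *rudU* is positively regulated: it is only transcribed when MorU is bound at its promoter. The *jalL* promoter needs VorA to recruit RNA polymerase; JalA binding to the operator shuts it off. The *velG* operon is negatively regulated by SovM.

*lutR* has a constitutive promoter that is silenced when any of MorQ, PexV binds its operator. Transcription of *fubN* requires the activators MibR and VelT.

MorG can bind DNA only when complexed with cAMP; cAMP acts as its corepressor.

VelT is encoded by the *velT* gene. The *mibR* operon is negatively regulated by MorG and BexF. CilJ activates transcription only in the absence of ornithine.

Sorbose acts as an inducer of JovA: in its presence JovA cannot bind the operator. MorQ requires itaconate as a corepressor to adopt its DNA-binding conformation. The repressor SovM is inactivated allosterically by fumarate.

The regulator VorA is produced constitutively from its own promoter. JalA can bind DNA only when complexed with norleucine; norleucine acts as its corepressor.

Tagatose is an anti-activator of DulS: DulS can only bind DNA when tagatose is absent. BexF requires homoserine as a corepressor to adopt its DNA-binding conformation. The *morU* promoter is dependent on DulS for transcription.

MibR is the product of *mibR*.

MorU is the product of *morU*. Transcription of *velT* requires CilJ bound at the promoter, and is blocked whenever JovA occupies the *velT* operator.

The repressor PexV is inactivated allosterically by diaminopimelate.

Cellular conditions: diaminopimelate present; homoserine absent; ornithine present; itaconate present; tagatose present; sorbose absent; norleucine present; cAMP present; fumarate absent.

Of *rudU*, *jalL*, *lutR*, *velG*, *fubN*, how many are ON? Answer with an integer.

Tagatose is present, so DulS is inactive.
Required activator DulS is absent, so *morU* is not transcribed.
So MorU is not produced.
Required activator MorU is absent, so *rudU* is not transcribed.
→ *rudU* is OFF.
Norleucine is present, so JalA is active.
VorA is produced constitutively and is active.
With repressor JalA bound, *jalL* is not transcribed.
→ *jalL* is OFF.
Itaconate is present, so MorQ is active.
Diaminopimelate is present, so PexV is inactive.
With repressor MorQ bound, *lutR* is not transcribed.
→ *lutR* is OFF.
Fumarate is absent, so SovM is active.
With repressor SovM bound, *velG* is not transcribed.
→ *velG* is OFF.
cAMP is present, so MorG is active.
Homoserine is absent, so BexF is inactive.
With repressor MorG bound, *mibR* is not transcribed.
So MibR is not produced.
Ornithine is present, so CilJ is inactive.
Sorbose is absent, so JovA is active.
With repressor JovA bound, *velT* is not transcribed.
So VelT is not produced.
Required activator MibR is absent, so *fubN* is not transcribed.
→ *fubN* is OFF.
0 of the 5 genes are transcribed.

0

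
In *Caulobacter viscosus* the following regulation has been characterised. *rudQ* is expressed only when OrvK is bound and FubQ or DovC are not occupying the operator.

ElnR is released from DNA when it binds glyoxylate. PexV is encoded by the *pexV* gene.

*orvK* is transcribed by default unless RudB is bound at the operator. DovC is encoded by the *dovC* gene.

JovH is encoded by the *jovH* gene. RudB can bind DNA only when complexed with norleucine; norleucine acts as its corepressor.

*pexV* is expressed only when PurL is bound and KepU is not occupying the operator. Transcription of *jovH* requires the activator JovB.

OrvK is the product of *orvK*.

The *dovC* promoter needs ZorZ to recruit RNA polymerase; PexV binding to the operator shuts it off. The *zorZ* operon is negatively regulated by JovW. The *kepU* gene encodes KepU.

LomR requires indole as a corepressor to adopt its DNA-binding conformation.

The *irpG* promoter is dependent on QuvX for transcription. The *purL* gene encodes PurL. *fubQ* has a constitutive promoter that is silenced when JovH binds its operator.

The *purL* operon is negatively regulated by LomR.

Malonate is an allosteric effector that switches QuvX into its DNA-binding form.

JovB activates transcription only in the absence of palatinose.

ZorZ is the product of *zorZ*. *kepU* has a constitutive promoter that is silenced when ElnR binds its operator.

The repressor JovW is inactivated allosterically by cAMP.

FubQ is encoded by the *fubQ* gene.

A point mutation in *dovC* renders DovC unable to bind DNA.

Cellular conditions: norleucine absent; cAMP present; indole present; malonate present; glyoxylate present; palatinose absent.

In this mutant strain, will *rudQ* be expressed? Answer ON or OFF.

Palatinose is absent, so JovB is active.
No repressor is bound and JovB is active, so *jovH* is transcribed.
So JovH is produced and active.
With repressor JovH bound, *fubQ* is not transcribed.
So FubQ is not produced.
DovC is non-functional in this strain, so it has no effect.
Norleucine is absent, so RudB is inactive.
With no repressor bound, *orvK* is transcribed.
So OrvK is produced and active.
No repressor is bound and OrvK is active, so *rudQ* is transcribed.

ON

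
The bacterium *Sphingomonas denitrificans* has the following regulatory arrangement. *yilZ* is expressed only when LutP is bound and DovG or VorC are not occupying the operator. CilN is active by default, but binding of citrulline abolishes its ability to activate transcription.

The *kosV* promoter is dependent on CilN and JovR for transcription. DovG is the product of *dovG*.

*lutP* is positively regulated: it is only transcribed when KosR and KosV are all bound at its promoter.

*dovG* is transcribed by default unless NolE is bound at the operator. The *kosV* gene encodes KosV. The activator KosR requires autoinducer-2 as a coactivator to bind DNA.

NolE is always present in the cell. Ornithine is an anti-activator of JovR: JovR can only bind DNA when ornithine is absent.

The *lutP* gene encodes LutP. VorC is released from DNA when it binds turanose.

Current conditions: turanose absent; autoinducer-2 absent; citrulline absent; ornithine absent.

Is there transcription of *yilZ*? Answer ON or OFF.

Autoinducer-2 is absent, so KosR is inactive.
Citrulline is absent, so CilN is active.
Ornithine is absent, so JovR is active.
No repressor is bound and CilN and JovR are active, so *kosV* is transcribed.
So KosV is produced and active.
Required activator KosR is absent, so *lutP* is not transcribed.
So LutP is not produced.
NolE is produced constitutively and is active.
With repressor NolE bound, *dovG* is not transcribed.
So DovG is not produced.
Turanose is absent, so VorC is active.
With repressor VorC bound, *yilZ* is not transcribed.

OFF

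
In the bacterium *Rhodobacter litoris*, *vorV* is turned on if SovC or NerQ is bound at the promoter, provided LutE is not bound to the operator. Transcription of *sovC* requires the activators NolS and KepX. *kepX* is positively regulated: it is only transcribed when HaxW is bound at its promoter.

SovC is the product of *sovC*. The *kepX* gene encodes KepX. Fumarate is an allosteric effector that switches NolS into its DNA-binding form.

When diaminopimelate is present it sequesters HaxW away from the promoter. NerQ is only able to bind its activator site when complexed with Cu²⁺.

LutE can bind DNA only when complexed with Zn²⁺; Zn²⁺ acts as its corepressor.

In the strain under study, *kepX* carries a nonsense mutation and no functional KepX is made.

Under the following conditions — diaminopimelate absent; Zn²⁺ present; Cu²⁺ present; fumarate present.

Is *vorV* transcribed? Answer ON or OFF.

OFF

Fumarate is present, so NolS is active.
KepX is non-functional in this strain, so it has no effect.
Required activator KepX is absent, so *sovC* is not transcribed.
So SovC is not produced.
Zn²⁺ is present, so LutE is active.
Cu²⁺ is present, so NerQ is active.
With repressor LutE bound, *vorV* is not transcribed.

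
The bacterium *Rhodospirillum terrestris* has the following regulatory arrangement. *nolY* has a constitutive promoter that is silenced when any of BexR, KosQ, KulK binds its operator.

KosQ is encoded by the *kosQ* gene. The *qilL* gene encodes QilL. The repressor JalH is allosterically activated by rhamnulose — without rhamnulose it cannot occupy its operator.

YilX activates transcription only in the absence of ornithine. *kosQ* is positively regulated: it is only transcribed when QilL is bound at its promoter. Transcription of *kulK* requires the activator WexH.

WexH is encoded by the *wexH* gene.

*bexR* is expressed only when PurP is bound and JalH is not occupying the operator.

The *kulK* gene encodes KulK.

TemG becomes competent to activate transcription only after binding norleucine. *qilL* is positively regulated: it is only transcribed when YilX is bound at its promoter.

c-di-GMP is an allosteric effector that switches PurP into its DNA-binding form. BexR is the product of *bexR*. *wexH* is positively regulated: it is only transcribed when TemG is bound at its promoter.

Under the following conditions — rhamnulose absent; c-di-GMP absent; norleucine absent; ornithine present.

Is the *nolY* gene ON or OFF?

ON

Rhamnulose is absent, so JalH is inactive.
c-di-GMP is absent, so PurP is inactive.
Required activator PurP is absent, so *bexR* is not transcribed.
So BexR is not produced.
Ornithine is present, so YilX is inactive.
Required activator YilX is absent, so *qilL* is not transcribed.
So QilL is not produced.
Required activator QilL is absent, so *kosQ* is not transcribed.
So KosQ is not produced.
Norleucine is absent, so TemG is inactive.
Required activator TemG is absent, so *wexH* is not transcribed.
So WexH is not produced.
Required activator WexH is absent, so *kulK* is not transcribed.
So KulK is not produced.
With no repressor bound, *nolY* is transcribed.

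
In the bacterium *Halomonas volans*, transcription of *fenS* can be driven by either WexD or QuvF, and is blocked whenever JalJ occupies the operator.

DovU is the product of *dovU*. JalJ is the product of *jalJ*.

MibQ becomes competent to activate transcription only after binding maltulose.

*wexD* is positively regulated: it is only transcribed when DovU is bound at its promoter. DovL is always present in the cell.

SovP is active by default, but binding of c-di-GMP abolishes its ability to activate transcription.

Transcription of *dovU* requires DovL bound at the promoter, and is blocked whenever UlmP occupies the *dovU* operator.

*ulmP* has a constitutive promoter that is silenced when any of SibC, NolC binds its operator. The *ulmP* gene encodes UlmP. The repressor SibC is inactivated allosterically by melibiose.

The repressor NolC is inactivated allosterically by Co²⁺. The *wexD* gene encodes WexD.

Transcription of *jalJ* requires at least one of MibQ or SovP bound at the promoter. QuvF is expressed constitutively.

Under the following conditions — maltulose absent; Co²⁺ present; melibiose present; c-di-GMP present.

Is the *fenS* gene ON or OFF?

ON

Maltulose is absent, so MibQ is inactive.
c-di-GMP is present, so SovP is inactive.
No activator is available at the *jalJ* promoter, so *jalJ* is not transcribed.
So JalJ is not produced.
DovL is produced constitutively and is active.
Melibiose is present, so SibC is inactive.
Co²⁺ is present, so NolC is inactive.
With no repressor bound, *ulmP* is transcribed.
So UlmP is produced and active.
With repressor UlmP bound, *dovU* is not transcribed.
So DovU is not produced.
Required activator DovU is absent, so *wexD* is not transcribed.
So WexD is not produced.
QuvF is produced constitutively and is active.
Activator QuvF is present, so *fenS* is transcribed.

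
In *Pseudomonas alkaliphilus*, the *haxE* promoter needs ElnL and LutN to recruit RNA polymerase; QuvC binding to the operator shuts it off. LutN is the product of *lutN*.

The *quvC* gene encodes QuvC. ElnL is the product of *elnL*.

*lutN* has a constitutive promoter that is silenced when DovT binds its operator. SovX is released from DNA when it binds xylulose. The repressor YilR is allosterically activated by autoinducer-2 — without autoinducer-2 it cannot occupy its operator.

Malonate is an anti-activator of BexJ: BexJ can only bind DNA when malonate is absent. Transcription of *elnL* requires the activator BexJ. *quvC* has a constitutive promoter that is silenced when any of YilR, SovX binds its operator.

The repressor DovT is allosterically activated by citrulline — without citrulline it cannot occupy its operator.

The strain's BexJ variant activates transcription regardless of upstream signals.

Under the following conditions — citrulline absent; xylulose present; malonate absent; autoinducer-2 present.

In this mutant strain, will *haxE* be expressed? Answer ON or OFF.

Autoinducer-2 is present, so YilR is active.
Xylulose is present, so SovX is inactive.
With repressor YilR bound, *quvC* is not transcribed.
So QuvC is not produced.
BexJ is constitutively active in this strain.
No repressor is bound and BexJ is active, so *elnL* is transcribed.
So ElnL is produced and active.
Citrulline is absent, so DovT is inactive.
With no repressor bound, *lutN* is transcribed.
So LutN is produced and active.
No repressor is bound and ElnL and LutN are active, so *haxE* is transcribed.

ON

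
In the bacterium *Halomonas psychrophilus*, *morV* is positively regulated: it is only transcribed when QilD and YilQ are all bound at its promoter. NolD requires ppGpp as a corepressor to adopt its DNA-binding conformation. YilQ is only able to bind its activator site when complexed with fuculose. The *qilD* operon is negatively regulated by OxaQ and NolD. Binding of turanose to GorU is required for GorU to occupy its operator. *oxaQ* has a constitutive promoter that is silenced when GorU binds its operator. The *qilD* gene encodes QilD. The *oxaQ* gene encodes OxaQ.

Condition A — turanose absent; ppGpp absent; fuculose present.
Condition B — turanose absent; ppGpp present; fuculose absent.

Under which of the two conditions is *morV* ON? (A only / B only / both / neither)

Condition A:
Turanose is absent, so GorU is inactive.
With no repressor bound, *oxaQ* is transcribed.
So OxaQ is produced and active.
ppGpp is absent, so NolD is inactive.
With repressor OxaQ bound, *qilD* is not transcribed.
So QilD is not produced.
Fuculose is present, so YilQ is active.
Required activator QilD is absent, so *morV* is not transcribed.
→ *morV* is OFF in A.
Condition B:
Turanose is absent, so GorU is inactive.
With no repressor bound, *oxaQ* is transcribed.
So OxaQ is produced and active.
ppGpp is present, so NolD is active.
With repressor OxaQ bound, *qilD* is not transcribed.
So QilD is not produced.
Fuculose is absent, so YilQ is inactive.
Required activator QilD is absent, so *morV* is not transcribed.
→ *morV* is OFF in B.

neither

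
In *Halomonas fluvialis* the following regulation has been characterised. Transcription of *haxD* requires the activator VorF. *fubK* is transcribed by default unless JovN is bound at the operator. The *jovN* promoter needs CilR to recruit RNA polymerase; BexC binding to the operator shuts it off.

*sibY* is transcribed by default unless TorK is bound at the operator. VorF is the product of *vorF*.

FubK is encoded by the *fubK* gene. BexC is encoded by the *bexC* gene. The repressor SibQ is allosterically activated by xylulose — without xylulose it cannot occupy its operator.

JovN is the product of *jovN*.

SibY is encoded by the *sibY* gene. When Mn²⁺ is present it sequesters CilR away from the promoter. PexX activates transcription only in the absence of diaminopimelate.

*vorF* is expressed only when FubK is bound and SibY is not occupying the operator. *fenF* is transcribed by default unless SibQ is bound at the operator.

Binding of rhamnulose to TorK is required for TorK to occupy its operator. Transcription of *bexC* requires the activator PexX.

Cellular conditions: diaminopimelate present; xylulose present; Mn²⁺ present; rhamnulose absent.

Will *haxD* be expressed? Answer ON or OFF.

OFF

Diaminopimelate is present, so PexX is inactive.
Required activator PexX is absent, so *bexC* is not transcribed.
So BexC is not produced.
Mn²⁺ is present, so CilR is inactive.
Required activator CilR is absent, so *jovN* is not transcribed.
So JovN is not produced.
With no repressor bound, *fubK* is transcribed.
So FubK is produced and active.
Rhamnulose is absent, so TorK is inactive.
With no repressor bound, *sibY* is transcribed.
So SibY is produced and active.
With repressor SibY bound, *vorF* is not transcribed.
So VorF is not produced.
Required activator VorF is absent, so *haxD* is not transcribed.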